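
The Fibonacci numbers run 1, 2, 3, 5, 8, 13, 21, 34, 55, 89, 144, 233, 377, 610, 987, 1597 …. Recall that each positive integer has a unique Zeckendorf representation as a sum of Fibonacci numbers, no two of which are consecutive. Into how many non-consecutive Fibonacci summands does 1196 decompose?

1196 − 987 = 209
209 − 144 = 65
65 − 55 = 10
10 − 8 = 2
2 − 2 = 0
1196 = 987 + 144 + 55 + 8 + 2, which has 5 terms.

5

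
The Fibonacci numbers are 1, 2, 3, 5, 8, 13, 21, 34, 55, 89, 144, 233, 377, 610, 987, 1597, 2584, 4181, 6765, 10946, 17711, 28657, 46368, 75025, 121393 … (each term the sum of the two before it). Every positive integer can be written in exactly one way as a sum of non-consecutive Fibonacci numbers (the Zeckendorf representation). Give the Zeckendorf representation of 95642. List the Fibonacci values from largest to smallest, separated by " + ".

75025 + 17711 + 2584 + 233 + 89

Repeatedly subtract the largest Fibonacci number that fits:
95642 − 75025 = 20617
20617 − 17711 = 2906
2906 − 2584 = 322
322 − 233 = 89
89 − 89 = 0
So 95642 = 75025 + 17711 + 2584 + 233 + 89, with no two terms consecutive in the sequence.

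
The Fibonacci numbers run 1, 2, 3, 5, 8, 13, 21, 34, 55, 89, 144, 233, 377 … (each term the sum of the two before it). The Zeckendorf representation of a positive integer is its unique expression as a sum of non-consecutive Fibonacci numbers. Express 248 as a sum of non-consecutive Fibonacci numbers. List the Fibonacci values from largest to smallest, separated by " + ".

233 ≤ 248 < 377, so take 233; remainder 15
13 ≤ 15 < 21, so take 13; remainder 2
2 ≤ 2 < 3, so take 2; remainder 0
So 248 = 233 + 13 + 2, with no two terms consecutive in the sequence.

233 + 13 + 2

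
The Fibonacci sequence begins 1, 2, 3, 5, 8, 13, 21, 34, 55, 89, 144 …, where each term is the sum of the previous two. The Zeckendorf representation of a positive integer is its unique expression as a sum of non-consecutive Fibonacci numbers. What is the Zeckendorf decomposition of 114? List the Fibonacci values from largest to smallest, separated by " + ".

114 − 89 = 25
25 − 21 = 4
4 − 3 = 1
1 − 1 = 0
So 114 = 89 + 21 + 3 + 1, with no two terms consecutive in the sequence.

89 + 21 + 3 + 1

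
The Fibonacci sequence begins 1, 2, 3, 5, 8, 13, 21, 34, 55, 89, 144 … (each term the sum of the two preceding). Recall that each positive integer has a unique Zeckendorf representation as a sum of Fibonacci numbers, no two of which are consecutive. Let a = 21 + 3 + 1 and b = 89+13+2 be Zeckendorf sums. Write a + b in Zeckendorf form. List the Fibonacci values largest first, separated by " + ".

The two numbers are 25 and 104, so their sum is 129.
Greedy algorithm:
largest Fibonacci ≤ 129 is 89; 129 − 89 = 40
largest Fibonacci ≤ 40 is 34; 40 − 34 = 6
largest Fibonacci ≤ 6 is 5; 6 − 5 = 1
largest Fibonacci ≤ 1 is 1; 1 − 1 = 0

89 + 34 + 5 + 1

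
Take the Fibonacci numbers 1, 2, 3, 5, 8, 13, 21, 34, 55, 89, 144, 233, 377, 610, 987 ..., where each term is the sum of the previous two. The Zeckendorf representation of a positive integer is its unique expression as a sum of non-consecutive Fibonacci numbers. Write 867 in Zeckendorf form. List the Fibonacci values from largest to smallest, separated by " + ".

867: greatest Fibonacci not exceeding it is 610, leaving 257
257: greatest Fibonacci not exceeding it is 233, leaving 24
24: greatest Fibonacci not exceeding it is 21, leaving 3
3: greatest Fibonacci not exceeding it is 3, leaving 0
So 867 = 610 + 233 + 21 + 3, with no two terms consecutive in the sequence.

610 + 233 + 21 + 3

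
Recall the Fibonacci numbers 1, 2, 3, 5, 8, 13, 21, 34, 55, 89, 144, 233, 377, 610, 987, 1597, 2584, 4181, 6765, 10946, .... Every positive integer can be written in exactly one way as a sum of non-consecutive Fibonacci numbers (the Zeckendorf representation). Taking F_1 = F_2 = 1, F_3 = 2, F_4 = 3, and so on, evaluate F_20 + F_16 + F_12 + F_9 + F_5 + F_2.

7936

F_20 + F_16 + F_12 + F_9 + F_5 + F_2 = 6765 + 987 + 144 + 34 + 5 + 1 = 7936.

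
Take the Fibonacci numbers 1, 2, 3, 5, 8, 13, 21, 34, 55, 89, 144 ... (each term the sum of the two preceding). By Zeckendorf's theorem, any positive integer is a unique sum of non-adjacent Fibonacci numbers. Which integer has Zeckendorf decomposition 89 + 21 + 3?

89 + 21 + 3 = 113.

113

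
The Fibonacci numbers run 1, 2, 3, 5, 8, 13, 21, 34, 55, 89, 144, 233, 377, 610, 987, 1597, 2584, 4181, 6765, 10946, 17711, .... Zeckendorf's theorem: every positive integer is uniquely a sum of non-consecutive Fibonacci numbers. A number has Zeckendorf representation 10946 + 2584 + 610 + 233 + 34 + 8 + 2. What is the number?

14417

10946 + 2584 + 610 + 233 + 34 + 8 + 2 = 14417.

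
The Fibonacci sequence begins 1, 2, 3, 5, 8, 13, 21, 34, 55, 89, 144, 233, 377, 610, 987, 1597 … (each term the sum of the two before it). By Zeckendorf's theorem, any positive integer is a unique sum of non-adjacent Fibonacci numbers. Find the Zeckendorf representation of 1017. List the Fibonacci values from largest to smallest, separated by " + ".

Greedily peel off the largest Fibonacci term at each step:
1017 − 987 = 30
30 − 21 = 9
9 − 8 = 1
1 − 1 = 0
So 1017 = 987 + 21 + 8 + 1, with no two terms consecutive in the sequence.

987 + 21 + 8 + 1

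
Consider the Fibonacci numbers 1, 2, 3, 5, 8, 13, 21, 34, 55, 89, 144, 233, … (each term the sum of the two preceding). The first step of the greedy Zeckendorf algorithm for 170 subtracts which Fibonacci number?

144 ≤ 170 < 233, so the largest Fibonacci number not exceeding 170 is 144.

144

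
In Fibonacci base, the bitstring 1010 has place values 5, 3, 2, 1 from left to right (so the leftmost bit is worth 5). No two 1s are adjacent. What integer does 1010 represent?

7

Summing the place values of the 1 bits: 5 + 2 = 7.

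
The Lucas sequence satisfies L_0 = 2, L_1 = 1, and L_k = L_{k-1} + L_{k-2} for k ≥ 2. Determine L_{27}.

Iterating the recurrence up to L_{23} = 64079 and L_{22} = 39603:
L_{24} = L_{23} + L_{22} = 64079 + 39603 = 103682
L_{25} = L_{24} + L_{23} = 103682 + 64079 = 167761
L_{26} = L_{25} + L_{24} = 167761 + 103682 = 271443
L_{27} = L_{26} + L_{25} = 271443 + 167761 = 439204

439204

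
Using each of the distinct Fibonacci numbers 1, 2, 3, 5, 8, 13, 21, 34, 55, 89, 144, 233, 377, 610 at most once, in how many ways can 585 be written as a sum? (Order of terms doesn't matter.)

11

Each representation comes from the Zeckendorf form by replacing some F_k with F_{k−1} + F_{k−2} where possible.
585 = 377+144+55+8+1 = 377+144+55+5+3+1 = 377+144+34+21+8+1 = 377+144+34+21+5+3+1 = 377+89+55+34+21+8+1 = … (6 more), for 11 in all.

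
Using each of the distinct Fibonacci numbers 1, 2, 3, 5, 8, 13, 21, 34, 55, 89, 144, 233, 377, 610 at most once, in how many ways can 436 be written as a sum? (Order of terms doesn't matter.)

436 = 377+55+3+1 = 377+34+21+3+1 = 233+144+55+3+1 = … (5 more), for 8 in all.

8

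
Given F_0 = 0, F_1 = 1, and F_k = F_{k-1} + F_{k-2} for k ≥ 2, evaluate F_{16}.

Iterating the recurrence up to F_{8} = 21 and F_{7} = 13:
F_{9} = F_{8} + F_{7} = 21 + 13 = 34
F_{10} = F_{9} + F_{8} = 34 + 21 = 55
F_{11} = F_{10} + F_{9} = 55 + 34 = 89
F_{12} = F_{11} + F_{10} = 89 + 55 = 144
F_{13} = F_{12} + F_{11} = 144 + 89 = 233
F_{14} = F_{13} + F_{12} = 233 + 144 = 377
F_{15} = F_{14} + F_{13} = 377 + 233 = 610
F_{16} = F_{15} + F_{14} = 610 + 377 = 987

987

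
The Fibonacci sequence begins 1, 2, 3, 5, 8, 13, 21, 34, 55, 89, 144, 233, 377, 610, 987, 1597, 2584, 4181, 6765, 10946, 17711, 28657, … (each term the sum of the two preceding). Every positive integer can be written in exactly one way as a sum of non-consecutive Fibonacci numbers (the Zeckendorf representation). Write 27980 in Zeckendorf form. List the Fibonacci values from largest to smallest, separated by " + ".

largest Fibonacci ≤ 27980 is 17711; 27980 − 17711 = 10269
largest Fibonacci ≤ 10269 is 6765; 10269 − 6765 = 3504
largest Fibonacci ≤ 3504 is 2584; 3504 − 2584 = 920
largest Fibonacci ≤ 920 is 610; 920 − 610 = 310
largest Fibonacci ≤ 310 is 233; 310 − 233 = 77
largest Fibonacci ≤ 77 is 55; 77 − 55 = 22
largest Fibonacci ≤ 22 is 21; 22 − 21 = 1
largest Fibonacci ≤ 1 is 1; 1 − 1 = 0
So 27980 = 17711 + 6765 + 2584 + 610 + 233 + 55 + 21 + 1, with no two terms consecutive in the sequence.

17711 + 6765 + 2584 + 610 + 233 + 55 + 21 + 1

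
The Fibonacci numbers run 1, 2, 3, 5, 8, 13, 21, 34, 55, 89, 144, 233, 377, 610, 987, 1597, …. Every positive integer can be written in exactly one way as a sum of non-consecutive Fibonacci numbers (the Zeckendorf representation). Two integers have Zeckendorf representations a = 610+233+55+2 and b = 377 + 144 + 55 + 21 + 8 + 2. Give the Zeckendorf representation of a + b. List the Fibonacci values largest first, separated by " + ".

987 + 377 + 89 + 34 + 13 + 5 + 2

The two numbers are 900 and 607, so their sum is 1507.
Greedily peel off the largest Fibonacci term at each step:
take 987 (≤ 1507); 1507 − 987 = 520
take 377 (≤ 520); 520 − 377 = 143
take 89 (≤ 143); 143 − 89 = 54
take 34 (≤ 54); 54 − 34 = 20
take 13 (≤ 20); 20 − 13 = 7
take 5 (≤ 7); 7 − 5 = 2
take 2 (≤ 2); 2 − 2 = 0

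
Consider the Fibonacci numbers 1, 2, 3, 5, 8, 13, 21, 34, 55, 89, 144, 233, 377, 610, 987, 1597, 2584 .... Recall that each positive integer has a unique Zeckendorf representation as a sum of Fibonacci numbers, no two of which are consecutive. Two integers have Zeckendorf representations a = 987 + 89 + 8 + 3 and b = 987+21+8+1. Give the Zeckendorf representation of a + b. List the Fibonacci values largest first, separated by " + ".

The two numbers are 1087 and 1017, so their sum is 2104.
Greedily peel off the largest Fibonacci term at each step:
subtract 1597 from 2104: 507 remains
subtract 377 from 507: 130 remains
subtract 89 from 130: 41 remains
subtract 34 from 41: 7 remains
subtract 5 from 7: 2 remains
subtract 2 from 2: 0 remains

1597 + 377 + 89 + 34 + 5 + 2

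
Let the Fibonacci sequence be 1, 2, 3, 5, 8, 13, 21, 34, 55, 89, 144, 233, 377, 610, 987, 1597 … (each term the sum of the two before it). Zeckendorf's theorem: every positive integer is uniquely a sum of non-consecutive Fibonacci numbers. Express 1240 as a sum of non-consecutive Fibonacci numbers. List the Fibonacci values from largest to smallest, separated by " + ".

subtract 987 from 1240: 253 remains
subtract 233 from 253: 20 remains
subtract 13 from 20: 7 remains
subtract 5 from 7: 2 remains
subtract 2 from 2: 0 remains
So 1240 = 987 + 233 + 13 + 5 + 2, with no two terms consecutive in the sequence.

987 + 233 + 13 + 5 + 2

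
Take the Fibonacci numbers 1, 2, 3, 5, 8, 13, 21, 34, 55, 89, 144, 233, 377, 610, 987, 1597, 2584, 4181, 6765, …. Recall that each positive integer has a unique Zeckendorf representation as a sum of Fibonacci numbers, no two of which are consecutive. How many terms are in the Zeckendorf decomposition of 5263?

5

largest Fibonacci ≤ 5263 is 4181; 5263 − 4181 = 1082
largest Fibonacci ≤ 1082 is 987; 1082 − 987 = 95
largest Fibonacci ≤ 95 is 89; 95 − 89 = 6
largest Fibonacci ≤ 6 is 5; 6 − 5 = 1
largest Fibonacci ≤ 1 is 1; 1 − 1 = 0
5263 = 4181 + 987 + 89 + 5 + 1, which has 5 terms.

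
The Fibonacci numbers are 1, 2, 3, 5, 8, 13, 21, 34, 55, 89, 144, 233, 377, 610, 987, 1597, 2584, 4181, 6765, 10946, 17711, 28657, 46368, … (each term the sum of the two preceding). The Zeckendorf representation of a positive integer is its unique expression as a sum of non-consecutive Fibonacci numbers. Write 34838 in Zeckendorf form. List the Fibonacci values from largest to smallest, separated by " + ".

Greedy algorithm:
28657 ≤ 34838 < 46368, so take 28657; remainder 6181
4181 ≤ 6181 < 6765, so take 4181; remainder 2000
1597 ≤ 2000 < 2584, so take 1597; remainder 403
377 ≤ 403 < 610, so take 377; remainder 26
21 ≤ 26 < 34, so take 21; remainder 5
5 ≤ 5 < 8, so take 5; remainder 0
So 34838 = 28657 + 4181 + 1597 + 377 + 21 + 5, with no two terms consecutive in the sequence.

28657 + 4181 + 1597 + 377 + 21 + 5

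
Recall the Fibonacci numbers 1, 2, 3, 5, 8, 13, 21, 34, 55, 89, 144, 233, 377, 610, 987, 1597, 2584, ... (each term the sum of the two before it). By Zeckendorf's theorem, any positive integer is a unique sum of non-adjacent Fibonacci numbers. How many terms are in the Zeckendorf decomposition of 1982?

3

Repeatedly subtract the largest Fibonacci number that fits:
largest Fibonacci ≤ 1982 is 1597; 1982 − 1597 = 385
largest Fibonacci ≤ 385 is 377; 385 − 377 = 8
largest Fibonacci ≤ 8 is 8; 8 − 8 = 0
1982 = 1597 + 377 + 8, which has 3 terms.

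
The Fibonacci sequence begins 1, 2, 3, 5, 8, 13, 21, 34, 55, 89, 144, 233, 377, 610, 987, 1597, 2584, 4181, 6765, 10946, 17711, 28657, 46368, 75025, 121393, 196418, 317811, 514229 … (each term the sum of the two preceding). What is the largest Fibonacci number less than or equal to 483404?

317811 ≤ 483404 < 514229, so the largest Fibonacci number not exceeding 483404 is 317811.

317811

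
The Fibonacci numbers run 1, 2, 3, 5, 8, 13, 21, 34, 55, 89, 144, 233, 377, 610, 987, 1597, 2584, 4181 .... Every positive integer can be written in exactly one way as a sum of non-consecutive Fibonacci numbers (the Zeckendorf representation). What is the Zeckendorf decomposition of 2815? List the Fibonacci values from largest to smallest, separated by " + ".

2584 + 144 + 55 + 21 + 8 + 3

Greedily peel off the largest Fibonacci term at each step:
subtract 2584 from 2815: 231 remains
subtract 144 from 231: 87 remains
subtract 55 from 87: 32 remains
subtract 21 from 32: 11 remains
subtract 8 from 11: 3 remains
subtract 3 from 3: 0 remains
So 2815 = 2584 + 144 + 55 + 21 + 8 + 3, with no two terms consecutive in the sequence.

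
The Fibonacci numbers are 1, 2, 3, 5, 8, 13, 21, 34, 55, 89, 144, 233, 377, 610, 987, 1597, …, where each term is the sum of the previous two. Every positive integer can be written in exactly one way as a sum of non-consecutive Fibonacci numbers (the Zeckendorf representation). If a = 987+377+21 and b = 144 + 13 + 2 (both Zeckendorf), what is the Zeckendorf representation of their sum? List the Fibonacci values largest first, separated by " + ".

The two numbers are 1385 and 159, so their sum is 1544.
Repeatedly subtract the largest Fibonacci number that fits:
987 ≤ 1544 < 1597, so take 987; remainder 557
377 ≤ 557 < 610, so take 377; remainder 180
144 ≤ 180 < 233, so take 144; remainder 36
34 ≤ 36 < 55, so take 34; remainder 2
2 ≤ 2 < 3, so take 2; remainder 0

987 + 377 + 144 + 34 + 2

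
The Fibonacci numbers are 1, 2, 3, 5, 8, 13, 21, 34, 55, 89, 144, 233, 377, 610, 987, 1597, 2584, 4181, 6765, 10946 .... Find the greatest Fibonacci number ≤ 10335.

6765

6765 ≤ 10335 < 10946, so the largest Fibonacci number not exceeding 10335 is 6765.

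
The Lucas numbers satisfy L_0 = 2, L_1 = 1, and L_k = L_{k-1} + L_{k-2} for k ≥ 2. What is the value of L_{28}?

Iterating the recurrence up to L_{20} = 15127 and L_{19} = 9349:
L_{21} = L_{20} + L_{19} = 15127 + 9349 = 24476
L_{22} = L_{21} + L_{20} = 24476 + 15127 = 39603
L_{23} = L_{22} + L_{21} = 39603 + 24476 = 64079
L_{24} = L_{23} + L_{22} = 64079 + 39603 = 103682
L_{25} = L_{24} + L_{23} = 103682 + 64079 = 167761
L_{26} = L_{25} + L_{24} = 167761 + 103682 = 271443
L_{27} = L_{26} + L_{25} = 271443 + 167761 = 439204
L_{28} = L_{27} + L_{26} = 439204 + 271443 = 710647

710647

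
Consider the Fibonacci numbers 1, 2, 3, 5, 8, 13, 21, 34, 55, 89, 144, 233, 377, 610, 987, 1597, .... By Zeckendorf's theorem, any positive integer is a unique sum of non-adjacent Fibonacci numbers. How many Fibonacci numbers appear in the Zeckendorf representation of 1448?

5

Repeatedly subtract the largest Fibonacci number that fits:
subtract 987 from 1448: 461 remains
subtract 377 from 461: 84 remains
subtract 55 from 84: 29 remains
subtract 21 from 29: 8 remains
subtract 8 from 8: 0 remains
1448 = 987 + 377 + 55 + 21 + 8, which has 5 terms.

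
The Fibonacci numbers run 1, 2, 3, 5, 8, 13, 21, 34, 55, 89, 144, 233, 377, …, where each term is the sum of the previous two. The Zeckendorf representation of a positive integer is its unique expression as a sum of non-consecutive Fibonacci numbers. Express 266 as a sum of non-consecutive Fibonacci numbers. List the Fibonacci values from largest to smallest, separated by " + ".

subtract 233 from 266: 33 remains
subtract 21 from 33: 12 remains
subtract 8 from 12: 4 remains
subtract 3 from 4: 1 remains
subtract 1 from 1: 0 remains
So 266 = 233 + 21 + 8 + 3 + 1, with no two terms consecutive in the sequence.

233 + 21 + 8 + 3 + 1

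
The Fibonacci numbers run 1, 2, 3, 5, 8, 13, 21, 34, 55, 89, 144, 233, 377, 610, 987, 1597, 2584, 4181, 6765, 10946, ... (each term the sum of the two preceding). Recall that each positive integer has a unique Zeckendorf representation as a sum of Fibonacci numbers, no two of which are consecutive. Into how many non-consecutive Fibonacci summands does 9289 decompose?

7

Greedy algorithm:
9289: greatest Fibonacci not exceeding it is 6765, leaving 2524
2524: greatest Fibonacci not exceeding it is 1597, leaving 927
927: greatest Fibonacci not exceeding it is 610, leaving 317
317: greatest Fibonacci not exceeding it is 233, leaving 84
84: greatest Fibonacci not exceeding it is 55, leaving 29
29: greatest Fibonacci not exceeding it is 21, leaving 8
8: greatest Fibonacci not exceeding it is 8, leaving 0
9289 = 6765 + 1597 + 610 + 233 + 55 + 21 + 8, which has 7 terms.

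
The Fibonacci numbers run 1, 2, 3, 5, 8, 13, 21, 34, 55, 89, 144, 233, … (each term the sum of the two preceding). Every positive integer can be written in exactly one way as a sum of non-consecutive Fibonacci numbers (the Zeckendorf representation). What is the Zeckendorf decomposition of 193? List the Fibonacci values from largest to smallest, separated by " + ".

largest Fibonacci ≤ 193 is 144; 193 − 144 = 49
largest Fibonacci ≤ 49 is 34; 49 − 34 = 15
largest Fibonacci ≤ 15 is 13; 15 − 13 = 2
largest Fibonacci ≤ 2 is 2; 2 − 2 = 0
So 193 = 144 + 34 + 13 + 2, with no two terms consecutive in the sequence.

144 + 34 + 13 + 2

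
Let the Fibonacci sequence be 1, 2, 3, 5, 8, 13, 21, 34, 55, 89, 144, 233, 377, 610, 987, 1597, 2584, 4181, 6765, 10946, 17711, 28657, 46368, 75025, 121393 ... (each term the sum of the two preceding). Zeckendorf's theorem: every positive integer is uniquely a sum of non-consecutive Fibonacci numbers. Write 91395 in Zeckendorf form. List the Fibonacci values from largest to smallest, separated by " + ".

91395 − 75025 = 16370
16370 − 10946 = 5424
5424 − 4181 = 1243
1243 − 987 = 256
256 − 233 = 23
23 − 21 = 2
2 − 2 = 0
So 91395 = 75025 + 10946 + 4181 + 987 + 233 + 21 + 2, with no two terms consecutive in the sequence.

75025 + 10946 + 4181 + 987 + 233 + 21 + 2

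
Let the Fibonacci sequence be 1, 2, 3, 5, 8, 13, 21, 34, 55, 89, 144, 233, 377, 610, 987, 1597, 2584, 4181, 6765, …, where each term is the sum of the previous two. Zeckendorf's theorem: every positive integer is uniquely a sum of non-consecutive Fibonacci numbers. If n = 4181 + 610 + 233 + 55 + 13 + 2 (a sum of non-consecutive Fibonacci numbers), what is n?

4181 + 610 + 233 + 55 + 13 + 2 = 5094.

5094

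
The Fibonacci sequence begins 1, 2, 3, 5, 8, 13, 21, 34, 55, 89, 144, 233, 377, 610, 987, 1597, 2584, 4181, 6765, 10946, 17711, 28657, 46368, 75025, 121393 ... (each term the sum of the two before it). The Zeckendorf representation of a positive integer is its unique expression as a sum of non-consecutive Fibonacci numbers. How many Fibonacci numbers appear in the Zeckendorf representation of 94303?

8

largest Fibonacci ≤ 94303 is 75025; 94303 − 75025 = 19278
largest Fibonacci ≤ 19278 is 17711; 19278 − 17711 = 1567
largest Fibonacci ≤ 1567 is 987; 1567 − 987 = 580
largest Fibonacci ≤ 580 is 377; 580 − 377 = 203
largest Fibonacci ≤ 203 is 144; 203 − 144 = 59
largest Fibonacci ≤ 59 is 55; 59 − 55 = 4
largest Fibonacci ≤ 4 is 3; 4 − 3 = 1
largest Fibonacci ≤ 1 is 1; 1 − 1 = 0
94303 = 75025 + 17711 + 987 + 377 + 144 + 55 + 3 + 1, which has 8 terms.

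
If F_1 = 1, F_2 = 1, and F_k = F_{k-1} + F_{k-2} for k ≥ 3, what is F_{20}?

6765

Iterating the recurrence up to F_{12} = 144 and F_{11} = 89:
F_{13} = F_{12} + F_{11} = 144 + 89 = 233
F_{14} = F_{13} + F_{12} = 233 + 144 = 377
F_{15} = F_{14} + F_{13} = 377 + 233 = 610
F_{16} = F_{15} + F_{14} = 610 + 377 = 987
F_{17} = F_{16} + F_{15} = 987 + 610 = 1597
F_{18} = F_{17} + F_{16} = 1597 + 987 = 2584
F_{19} = F_{18} + F_{17} = 2584 + 1597 = 4181
F_{20} = F_{19} + F_{18} = 4181 + 2584 = 6765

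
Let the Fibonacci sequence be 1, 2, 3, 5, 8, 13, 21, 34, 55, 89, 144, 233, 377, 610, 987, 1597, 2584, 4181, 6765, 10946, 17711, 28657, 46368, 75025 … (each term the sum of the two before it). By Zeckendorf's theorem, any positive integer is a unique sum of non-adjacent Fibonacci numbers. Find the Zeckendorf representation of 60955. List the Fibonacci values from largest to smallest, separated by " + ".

46368 + 10946 + 2584 + 987 + 55 + 13 + 2

60955: greatest Fibonacci not exceeding it is 46368, leaving 14587
14587: greatest Fibonacci not exceeding it is 10946, leaving 3641
3641: greatest Fibonacci not exceeding it is 2584, leaving 1057
1057: greatest Fibonacci not exceeding it is 987, leaving 70
70: greatest Fibonacci not exceeding it is 55, leaving 15
15: greatest Fibonacci not exceeding it is 13, leaving 2
2: greatest Fibonacci not exceeding it is 2, leaving 0
So 60955 = 46368 + 10946 + 2584 + 987 + 55 + 13 + 2, with no two terms consecutive in the sequence.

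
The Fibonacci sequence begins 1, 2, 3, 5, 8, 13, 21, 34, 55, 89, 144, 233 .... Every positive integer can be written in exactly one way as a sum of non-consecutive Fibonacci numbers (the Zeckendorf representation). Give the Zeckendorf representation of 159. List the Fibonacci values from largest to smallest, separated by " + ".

144 ≤ 159 < 233, so take 144; remainder 15
13 ≤ 15 < 21, so take 13; remainder 2
2 ≤ 2 < 3, so take 2; remainder 0
So 159 = 144 + 13 + 2, with no two terms consecutive in the sequence.

144 + 13 + 2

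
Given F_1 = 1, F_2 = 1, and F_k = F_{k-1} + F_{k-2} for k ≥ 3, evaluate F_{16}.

987

Iterating the recurrence up to F_{12} = 144 and F_{11} = 89:
F_{13} = F_{12} + F_{11} = 144 + 89 = 233
F_{14} = F_{13} + F_{12} = 233 + 144 = 377
F_{15} = F_{14} + F_{13} = 377 + 233 = 610
F_{16} = F_{15} + F_{14} = 610 + 377 = 987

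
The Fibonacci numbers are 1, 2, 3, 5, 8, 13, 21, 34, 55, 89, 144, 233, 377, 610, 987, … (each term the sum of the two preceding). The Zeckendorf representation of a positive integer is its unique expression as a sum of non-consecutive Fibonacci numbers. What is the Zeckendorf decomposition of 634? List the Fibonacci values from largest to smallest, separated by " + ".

largest Fibonacci ≤ 634 is 610; 634 − 610 = 24
largest Fibonacci ≤ 24 is 21; 24 − 21 = 3
largest Fibonacci ≤ 3 is 3; 3 − 3 = 0
So 634 = 610 + 21 + 3, with no two terms consecutive in the sequence.

610 + 21 + 3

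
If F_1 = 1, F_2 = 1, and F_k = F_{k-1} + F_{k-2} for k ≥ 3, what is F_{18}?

Iterating the recurrence up to F_{13} = 233 and F_{12} = 144:
F_{14} = F_{13} + F_{12} = 233 + 144 = 377
F_{15} = F_{14} + F_{13} = 377 + 233 = 610
F_{16} = F_{15} + F_{14} = 610 + 377 = 987
F_{17} = F_{16} + F_{15} = 987 + 610 = 1597
F_{18} = F_{17} + F_{16} = 1597 + 987 = 2584

2584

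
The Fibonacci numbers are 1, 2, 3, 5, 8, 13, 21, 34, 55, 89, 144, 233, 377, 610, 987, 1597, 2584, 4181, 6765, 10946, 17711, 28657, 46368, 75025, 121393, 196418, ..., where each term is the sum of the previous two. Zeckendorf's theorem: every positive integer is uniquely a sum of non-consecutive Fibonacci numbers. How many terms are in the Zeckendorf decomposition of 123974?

8

take 121393 (≤ 123974); 123974 − 121393 = 2581
take 1597 (≤ 2581); 2581 − 1597 = 984
take 610 (≤ 984); 984 − 610 = 374
take 233 (≤ 374); 374 − 233 = 141
take 89 (≤ 141); 141 − 89 = 52
take 34 (≤ 52); 52 − 34 = 18
take 13 (≤ 18); 18 − 13 = 5
take 5 (≤ 5); 5 − 5 = 0
123974 = 121393 + 1597 + 610 + 233 + 89 + 34 + 13 + 5, which has 8 terms.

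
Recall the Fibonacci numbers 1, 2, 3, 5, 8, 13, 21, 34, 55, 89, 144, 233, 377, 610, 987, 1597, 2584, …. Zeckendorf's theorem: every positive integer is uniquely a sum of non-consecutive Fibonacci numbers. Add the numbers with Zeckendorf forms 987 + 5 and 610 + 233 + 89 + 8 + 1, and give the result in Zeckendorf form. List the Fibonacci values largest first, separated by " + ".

1597 + 233 + 89 + 13 + 1

The two numbers are 992 and 941, so their sum is 1933.
Greedily peel off the largest Fibonacci term at each step:
1933: greatest Fibonacci not exceeding it is 1597, leaving 336
336: greatest Fibonacci not exceeding it is 233, leaving 103
103: greatest Fibonacci not exceeding it is 89, leaving 14
14: greatest Fibonacci not exceeding it is 13, leaving 1
1: greatest Fibonacci not exceeding it is 1, leaving 0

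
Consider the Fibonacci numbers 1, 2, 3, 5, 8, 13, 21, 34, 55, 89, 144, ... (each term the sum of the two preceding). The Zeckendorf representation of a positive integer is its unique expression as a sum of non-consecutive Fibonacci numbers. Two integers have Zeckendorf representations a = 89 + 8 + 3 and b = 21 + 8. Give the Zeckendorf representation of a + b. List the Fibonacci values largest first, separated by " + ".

89 + 34 + 5 + 1

The two numbers are 100 and 29, so their sum is 129.
Greedily peel off the largest Fibonacci term at each step:
89 ≤ 129 < 144, so take 89; remainder 40
34 ≤ 40 < 55, so take 34; remainder 6
5 ≤ 6 < 8, so take 5; remainder 1
1 ≤ 1 < 2, so take 1; remainder 0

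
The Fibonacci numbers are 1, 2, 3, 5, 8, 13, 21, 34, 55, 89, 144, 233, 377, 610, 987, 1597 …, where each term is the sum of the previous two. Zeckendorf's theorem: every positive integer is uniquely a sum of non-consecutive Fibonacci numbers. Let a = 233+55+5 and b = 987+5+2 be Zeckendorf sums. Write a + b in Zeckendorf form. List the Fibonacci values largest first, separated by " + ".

The two numbers are 293 and 994, so their sum is 1287.
1287 − 987 = 300
300 − 233 = 67
67 − 55 = 12
12 − 8 = 4
4 − 3 = 1
1 − 1 = 0

987 + 233 + 55 + 8 + 3 + 1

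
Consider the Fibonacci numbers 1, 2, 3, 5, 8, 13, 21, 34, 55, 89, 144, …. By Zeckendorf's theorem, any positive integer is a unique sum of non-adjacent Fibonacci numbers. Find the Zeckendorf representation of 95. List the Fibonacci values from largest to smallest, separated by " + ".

Greedy algorithm:
89 ≤ 95 < 144, so take 89; remainder 6
5 ≤ 6 < 8, so take 5; remainder 1
1 ≤ 1 < 2, so take 1; remainder 0
So 95 = 89 + 5 + 1, with no two terms consecutive in the sequence.

89 + 5 + 1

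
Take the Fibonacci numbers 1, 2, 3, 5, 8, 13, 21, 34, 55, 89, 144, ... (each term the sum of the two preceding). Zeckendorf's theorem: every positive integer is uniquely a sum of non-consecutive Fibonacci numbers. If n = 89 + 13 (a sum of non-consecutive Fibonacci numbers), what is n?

102

89 + 13 = 102.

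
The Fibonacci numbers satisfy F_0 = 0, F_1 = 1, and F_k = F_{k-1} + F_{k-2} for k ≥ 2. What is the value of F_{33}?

Iterating the recurrence up to F_{26} = 121393 and F_{25} = 75025:
F_{27} = F_{26} + F_{25} = 121393 + 75025 = 196418
F_{28} = F_{27} + F_{26} = 196418 + 121393 = 317811
F_{29} = F_{28} + F_{27} = 317811 + 196418 = 514229
F_{30} = F_{29} + F_{28} = 514229 + 317811 = 832040
F_{31} = F_{30} + F_{29} = 832040 + 514229 = 1346269
F_{32} = F_{31} + F_{30} = 1346269 + 832040 = 2178309
F_{33} = F_{32} + F_{31} = 2178309 + 1346269 = 3524578

3524578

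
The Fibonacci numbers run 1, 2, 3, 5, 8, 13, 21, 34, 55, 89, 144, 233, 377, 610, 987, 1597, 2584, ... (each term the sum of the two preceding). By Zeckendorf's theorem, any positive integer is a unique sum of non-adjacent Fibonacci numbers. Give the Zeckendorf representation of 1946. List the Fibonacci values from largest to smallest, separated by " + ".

1597 + 233 + 89 + 21 + 5 + 1

take 1597 (≤ 1946); 1946 − 1597 = 349
take 233 (≤ 349); 349 − 233 = 116
take 89 (≤ 116); 116 − 89 = 27
take 21 (≤ 27); 27 − 21 = 6
take 5 (≤ 6); 6 − 5 = 1
take 1 (≤ 1); 1 − 1 = 0
So 1946 = 1597 + 233 + 89 + 21 + 5 + 1, with no two terms consecutive in the sequence.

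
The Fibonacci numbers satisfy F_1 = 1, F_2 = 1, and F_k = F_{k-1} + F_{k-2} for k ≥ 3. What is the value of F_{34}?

5702887

Iterating the recurrence up to F_{27} = 196418 and F_{26} = 121393:
F_{28} = F_{27} + F_{26} = 196418 + 121393 = 317811
F_{29} = F_{28} + F_{27} = 317811 + 196418 = 514229
F_{30} = F_{29} + F_{28} = 514229 + 317811 = 832040
F_{31} = F_{30} + F_{29} = 832040 + 514229 = 1346269
F_{32} = F_{31} + F_{30} = 1346269 + 832040 = 2178309
F_{33} = F_{32} + F_{31} = 2178309 + 1346269 = 3524578
F_{34} = F_{33} + F_{32} = 3524578 + 2178309 = 5702887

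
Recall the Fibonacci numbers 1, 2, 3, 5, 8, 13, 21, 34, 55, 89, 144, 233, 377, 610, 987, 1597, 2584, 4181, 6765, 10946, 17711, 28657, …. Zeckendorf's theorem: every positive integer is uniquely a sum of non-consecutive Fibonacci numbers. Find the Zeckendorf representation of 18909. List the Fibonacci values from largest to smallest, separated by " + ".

18909: greatest Fibonacci not exceeding it is 17711, leaving 1198
1198: greatest Fibonacci not exceeding it is 987, leaving 211
211: greatest Fibonacci not exceeding it is 144, leaving 67
67: greatest Fibonacci not exceeding it is 55, leaving 12
12: greatest Fibonacci not exceeding it is 8, leaving 4
4: greatest Fibonacci not exceeding it is 3, leaving 1
1: greatest Fibonacci not exceeding it is 1, leaving 0
So 18909 = 17711 + 987 + 144 + 55 + 8 + 3 + 1, with no two terms consecutive in the sequence.

17711 + 987 + 144 + 55 + 8 + 3 + 1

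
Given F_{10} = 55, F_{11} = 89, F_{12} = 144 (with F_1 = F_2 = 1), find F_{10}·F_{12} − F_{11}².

-1

55·144 − 89² = 7920 − 7921 = -1. (Cassini's identity: F_{k−1}F_{k+1} − F_k² = (−1)^k.)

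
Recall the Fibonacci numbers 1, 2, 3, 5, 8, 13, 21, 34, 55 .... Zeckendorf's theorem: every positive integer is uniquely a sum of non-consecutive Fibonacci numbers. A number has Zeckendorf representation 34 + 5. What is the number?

34 + 5 = 39.

39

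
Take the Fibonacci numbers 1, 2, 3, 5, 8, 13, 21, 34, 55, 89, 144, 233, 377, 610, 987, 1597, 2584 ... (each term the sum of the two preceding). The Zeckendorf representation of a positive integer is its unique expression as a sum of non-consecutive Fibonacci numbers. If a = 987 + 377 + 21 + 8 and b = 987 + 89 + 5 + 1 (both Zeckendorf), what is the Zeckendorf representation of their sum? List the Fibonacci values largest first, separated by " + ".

1597 + 610 + 233 + 34 + 1

The two numbers are 1393 and 1082, so their sum is 2475.
Greedy algorithm:
subtract 1597 from 2475: 878 remains
subtract 610 from 878: 268 remains
subtract 233 from 268: 35 remains
subtract 34 from 35: 1 remains
subtract 1 from 1: 0 remains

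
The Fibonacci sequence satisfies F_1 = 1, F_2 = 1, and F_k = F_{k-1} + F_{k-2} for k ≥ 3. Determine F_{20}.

6765

Iterating the recurrence up to F_{13} = 233 and F_{12} = 144:
F_{14} = F_{13} + F_{12} = 233 + 144 = 377
F_{15} = F_{14} + F_{13} = 377 + 233 = 610
F_{16} = F_{15} + F_{14} = 610 + 377 = 987
F_{17} = F_{16} + F_{15} = 987 + 610 = 1597
F_{18} = F_{17} + F_{16} = 1597 + 987 = 2584
F_{19} = F_{18} + F_{17} = 2584 + 1597 = 4181
F_{20} = F_{19} + F_{18} = 4181 + 2584 = 6765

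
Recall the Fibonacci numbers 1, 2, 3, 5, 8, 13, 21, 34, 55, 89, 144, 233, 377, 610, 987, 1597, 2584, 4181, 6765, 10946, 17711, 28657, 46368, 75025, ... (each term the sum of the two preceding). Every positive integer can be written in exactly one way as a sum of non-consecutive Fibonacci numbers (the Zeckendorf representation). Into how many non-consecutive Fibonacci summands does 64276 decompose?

46368 ≤ 64276 < 75025, so take 46368; remainder 17908
17711 ≤ 17908 < 28657, so take 17711; remainder 197
144 ≤ 197 < 233, so take 144; remainder 53
34 ≤ 53 < 55, so take 34; remainder 19
13 ≤ 19 < 21, so take 13; remainder 6
5 ≤ 6 < 8, so take 5; remainder 1
1 ≤ 1 < 2, so take 1; remainder 0
64276 = 46368 + 17711 + 144 + 34 + 13 + 5 + 1, which has 7 terms.

7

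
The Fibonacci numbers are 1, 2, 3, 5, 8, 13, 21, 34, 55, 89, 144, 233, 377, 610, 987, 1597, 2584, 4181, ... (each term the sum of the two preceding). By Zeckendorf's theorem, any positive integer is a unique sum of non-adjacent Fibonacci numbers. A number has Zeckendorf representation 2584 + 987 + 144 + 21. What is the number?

3736

2584 + 987 + 144 + 21 = 3736.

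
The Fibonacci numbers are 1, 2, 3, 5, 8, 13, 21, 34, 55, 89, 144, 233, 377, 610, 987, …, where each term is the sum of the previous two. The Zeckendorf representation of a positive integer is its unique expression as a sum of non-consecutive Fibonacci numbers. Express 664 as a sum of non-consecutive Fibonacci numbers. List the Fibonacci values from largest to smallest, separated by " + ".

664 − 610 = 54
54 − 34 = 20
20 − 13 = 7
7 − 5 = 2
2 − 2 = 0
So 664 = 610 + 34 + 13 + 5 + 2, with no two terms consecutive in the sequence.

610 + 34 + 13 + 5 + 2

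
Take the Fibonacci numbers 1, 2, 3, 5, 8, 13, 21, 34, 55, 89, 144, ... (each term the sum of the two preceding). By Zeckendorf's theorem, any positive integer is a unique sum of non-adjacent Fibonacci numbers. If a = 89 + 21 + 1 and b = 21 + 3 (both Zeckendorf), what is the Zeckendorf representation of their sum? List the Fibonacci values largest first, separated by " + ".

89 + 34 + 8 + 3 + 1

The two numbers are 111 and 24, so their sum is 135.
largest Fibonacci ≤ 135 is 89; 135 − 89 = 46
largest Fibonacci ≤ 46 is 34; 46 − 34 = 12
largest Fibonacci ≤ 12 is 8; 12 − 8 = 4
largest Fibonacci ≤ 4 is 3; 4 − 3 = 1
largest Fibonacci ≤ 1 is 1; 1 − 1 = 0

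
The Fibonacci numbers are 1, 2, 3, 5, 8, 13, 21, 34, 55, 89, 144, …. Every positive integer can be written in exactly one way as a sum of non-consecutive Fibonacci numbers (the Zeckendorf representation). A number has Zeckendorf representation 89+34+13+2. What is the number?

89+34+13+2 = 138.

138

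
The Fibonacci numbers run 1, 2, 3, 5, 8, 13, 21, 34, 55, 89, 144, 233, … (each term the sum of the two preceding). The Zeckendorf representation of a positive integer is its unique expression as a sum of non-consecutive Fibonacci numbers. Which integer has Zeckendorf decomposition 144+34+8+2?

188

144+34+8+2 = 188.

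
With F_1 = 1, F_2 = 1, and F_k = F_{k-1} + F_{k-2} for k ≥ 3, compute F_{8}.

21

F_{2} = F_{1} + F_{0} = 1 + 0 = 1
F_{3} = F_{2} + F_{1} = 1 + 1 = 2
F_{4} = F_{3} + F_{2} = 2 + 1 = 3
F_{5} = F_{4} + F_{3} = 3 + 2 = 5
F_{6} = F_{5} + F_{4} = 5 + 3 = 8
F_{7} = F_{6} + F_{5} = 8 + 5 = 13
F_{8} = F_{7} + F_{6} = 13 + 8 = 21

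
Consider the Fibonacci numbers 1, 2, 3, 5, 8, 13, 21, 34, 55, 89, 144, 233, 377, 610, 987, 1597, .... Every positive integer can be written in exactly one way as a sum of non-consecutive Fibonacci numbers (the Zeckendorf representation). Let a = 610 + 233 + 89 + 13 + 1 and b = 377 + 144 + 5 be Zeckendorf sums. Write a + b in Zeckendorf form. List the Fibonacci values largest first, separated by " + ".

987 + 377 + 89 + 13 + 5 + 1

The two numbers are 946 and 526, so their sum is 1472.
Greedy algorithm:
largest Fibonacci ≤ 1472 is 987; 1472 − 987 = 485
largest Fibonacci ≤ 485 is 377; 485 − 377 = 108
largest Fibonacci ≤ 108 is 89; 108 − 89 = 19
largest Fibonacci ≤ 19 is 13; 19 − 13 = 6
largest Fibonacci ≤ 6 is 5; 6 − 5 = 1
largest Fibonacci ≤ 1 is 1; 1 − 1 = 0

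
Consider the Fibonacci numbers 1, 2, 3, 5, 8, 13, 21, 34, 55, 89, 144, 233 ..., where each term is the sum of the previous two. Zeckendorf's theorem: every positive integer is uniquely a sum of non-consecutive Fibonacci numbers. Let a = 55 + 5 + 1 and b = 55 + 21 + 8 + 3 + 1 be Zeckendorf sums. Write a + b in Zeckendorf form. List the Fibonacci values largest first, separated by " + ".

The two numbers are 61 and 88, so their sum is 149.
Greedily peel off the largest Fibonacci term at each step:
subtract 144 from 149: 5 remains
subtract 5 from 5: 0 remains

144 + 5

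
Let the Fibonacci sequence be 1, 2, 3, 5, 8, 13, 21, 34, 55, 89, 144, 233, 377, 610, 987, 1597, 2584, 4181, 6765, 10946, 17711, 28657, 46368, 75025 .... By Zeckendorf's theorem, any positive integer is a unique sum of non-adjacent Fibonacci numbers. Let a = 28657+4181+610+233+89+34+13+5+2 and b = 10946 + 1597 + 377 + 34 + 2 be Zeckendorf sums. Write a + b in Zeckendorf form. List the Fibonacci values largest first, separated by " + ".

46368 + 377 + 34 + 1

The two numbers are 33824 and 12956, so their sum is 46780.
Greedy algorithm:
largest Fibonacci ≤ 46780 is 46368; 46780 − 46368 = 412
largest Fibonacci ≤ 412 is 377; 412 − 377 = 35
largest Fibonacci ≤ 35 is 34; 35 − 34 = 1
largest Fibonacci ≤ 1 is 1; 1 − 1 = 0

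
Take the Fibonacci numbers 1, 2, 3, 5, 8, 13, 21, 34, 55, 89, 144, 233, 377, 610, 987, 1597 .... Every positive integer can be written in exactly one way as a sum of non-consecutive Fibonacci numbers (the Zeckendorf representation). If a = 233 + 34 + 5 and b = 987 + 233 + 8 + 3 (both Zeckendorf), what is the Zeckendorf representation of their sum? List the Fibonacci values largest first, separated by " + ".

987 + 377 + 89 + 34 + 13 + 3

The two numbers are 272 and 1231, so their sum is 1503.
subtract 987 from 1503: 516 remains
subtract 377 from 516: 139 remains
subtract 89 from 139: 50 remains
subtract 34 from 50: 16 remains
subtract 13 from 16: 3 remains
subtract 3 from 3: 0 remains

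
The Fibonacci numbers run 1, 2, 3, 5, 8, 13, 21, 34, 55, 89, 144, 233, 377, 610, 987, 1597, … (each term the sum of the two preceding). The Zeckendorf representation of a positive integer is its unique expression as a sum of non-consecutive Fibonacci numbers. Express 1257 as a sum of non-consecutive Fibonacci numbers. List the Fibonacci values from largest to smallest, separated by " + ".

Greedily peel off the largest Fibonacci term at each step:
take 987 (≤ 1257); 1257 − 987 = 270
take 233 (≤ 270); 270 − 233 = 37
take 34 (≤ 37); 37 − 34 = 3
take 3 (≤ 3); 3 − 3 = 0
So 1257 = 987 + 233 + 34 + 3, with no two terms consecutive in the sequence.

987 + 233 + 34 + 3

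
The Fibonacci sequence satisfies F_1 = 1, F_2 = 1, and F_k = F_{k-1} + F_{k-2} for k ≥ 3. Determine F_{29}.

514229

Iterating the recurrence up to F_{23} = 28657 and F_{22} = 17711:
F_{24} = F_{23} + F_{22} = 28657 + 17711 = 46368
F_{25} = F_{24} + F_{23} = 46368 + 28657 = 75025
F_{26} = F_{25} + F_{24} = 75025 + 46368 = 121393
F_{27} = F_{26} + F_{25} = 121393 + 75025 = 196418
F_{28} = F_{27} + F_{26} = 196418 + 121393 = 317811
F_{29} = F_{28} + F_{27} = 317811 + 196418 = 514229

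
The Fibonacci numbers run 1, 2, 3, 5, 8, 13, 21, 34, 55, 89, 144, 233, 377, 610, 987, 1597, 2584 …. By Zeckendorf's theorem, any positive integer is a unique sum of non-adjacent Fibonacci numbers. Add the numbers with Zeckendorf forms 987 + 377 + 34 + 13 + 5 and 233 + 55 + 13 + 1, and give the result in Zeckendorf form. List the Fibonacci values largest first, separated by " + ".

1597 + 89 + 21 + 8 + 3

The two numbers are 1416 and 302, so their sum is 1718.
Repeatedly subtract the largest Fibonacci number that fits:
1718 − 1597 = 121
121 − 89 = 32
32 − 21 = 11
11 − 8 = 3
3 − 3 = 0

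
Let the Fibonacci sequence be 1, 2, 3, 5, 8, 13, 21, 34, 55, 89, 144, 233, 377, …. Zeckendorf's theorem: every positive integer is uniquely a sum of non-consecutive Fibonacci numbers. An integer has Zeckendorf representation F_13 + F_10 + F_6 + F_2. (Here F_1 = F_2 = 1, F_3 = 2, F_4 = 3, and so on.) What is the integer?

F_13 + F_10 + F_6 + F_2 = 233 + 55 + 8 + 1 = 297.

297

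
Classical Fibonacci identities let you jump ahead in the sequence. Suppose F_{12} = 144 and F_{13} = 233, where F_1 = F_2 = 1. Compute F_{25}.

By F_{2k+1} = F_k² + F_{k+1}²: F_{25} = 144² + 233² = 20736 + 54289 = 75025.

75025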